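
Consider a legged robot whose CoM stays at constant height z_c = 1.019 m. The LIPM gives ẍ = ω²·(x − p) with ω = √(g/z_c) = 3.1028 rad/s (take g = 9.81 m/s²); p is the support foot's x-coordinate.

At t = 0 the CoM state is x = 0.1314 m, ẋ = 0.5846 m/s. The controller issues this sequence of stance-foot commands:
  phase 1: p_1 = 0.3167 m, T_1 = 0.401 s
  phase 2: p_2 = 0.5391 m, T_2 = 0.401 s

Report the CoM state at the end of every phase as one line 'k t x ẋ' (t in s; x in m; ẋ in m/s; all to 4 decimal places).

1 0.4010 0.2683 0.1838
2 0.8020 0.1244 -0.9917

phase 1: p=0.3167, T=0.401, ωT=1.244223, cosh=1.879201, sinh=1.591036; start (x,ẋ)=(0.131400, 0.584600) → end (x,ẋ)=(0.268252, 0.183816)
phase 2: p=0.5391, T=0.401, ωT=1.244223, cosh=1.879201, sinh=1.591036; start (x,ẋ)=(0.268252, 0.183816) → end (x,ẋ)=(0.124378, -0.991658)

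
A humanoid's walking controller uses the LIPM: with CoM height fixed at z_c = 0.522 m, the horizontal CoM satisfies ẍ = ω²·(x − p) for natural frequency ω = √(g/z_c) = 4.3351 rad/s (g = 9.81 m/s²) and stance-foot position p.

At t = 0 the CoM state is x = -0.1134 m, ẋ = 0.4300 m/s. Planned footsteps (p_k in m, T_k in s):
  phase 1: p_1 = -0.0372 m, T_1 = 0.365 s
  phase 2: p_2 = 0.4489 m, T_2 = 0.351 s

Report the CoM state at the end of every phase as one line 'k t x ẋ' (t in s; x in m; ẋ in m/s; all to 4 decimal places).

1 0.3650 0.0007 0.3206
2 0.7160 -0.4650 -3.4676

phase 1: p=-0.0372, T=0.365, ωT=1.582311, cosh=2.535845, sinh=2.330346; start (x,ẋ)=(-0.113400, 0.430000) → end (x,ẋ)=(0.000716, 0.320620)
phase 2: p=0.4489, T=0.351, ωT=1.521620, cosh=2.398998, sinh=2.180640; start (x,ẋ)=(0.000716, 0.320620) → end (x,ẋ)=(-0.465014, -3.467646)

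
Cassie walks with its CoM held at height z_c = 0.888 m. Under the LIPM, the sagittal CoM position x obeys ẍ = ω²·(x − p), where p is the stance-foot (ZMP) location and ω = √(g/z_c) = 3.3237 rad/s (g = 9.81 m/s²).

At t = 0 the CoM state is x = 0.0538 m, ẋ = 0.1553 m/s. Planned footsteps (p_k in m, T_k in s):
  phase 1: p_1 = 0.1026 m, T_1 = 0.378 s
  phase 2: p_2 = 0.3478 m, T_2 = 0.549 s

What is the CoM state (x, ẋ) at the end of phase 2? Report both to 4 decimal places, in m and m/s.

phase 1: p=0.1026, T=0.378, ωT=1.256359, cosh=1.898648, sinh=1.613959; start (x,ẋ)=(0.053800, 0.155300) → end (x,ẋ)=(0.085358, 0.033081)
phase 2: p=0.3478, T=0.549, ωT=1.824711, cosh=3.181134, sinh=3.019870; start (x,ẋ)=(0.085358, 0.033081) → end (x,ẋ)=(-0.457005, -2.528929)

x = -0.4570, ẋ = -2.5289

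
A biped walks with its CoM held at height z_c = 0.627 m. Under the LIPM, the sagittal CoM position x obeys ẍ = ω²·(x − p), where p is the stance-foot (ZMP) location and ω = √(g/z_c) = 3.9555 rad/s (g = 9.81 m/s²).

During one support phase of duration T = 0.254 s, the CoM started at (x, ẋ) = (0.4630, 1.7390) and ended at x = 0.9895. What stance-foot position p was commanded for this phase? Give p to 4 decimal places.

ωT = 3.9555·0.254 = 1.004697; cosh(ωT) = 1.548618, sinh(ωT) = 1.182462
x(T) = p + (x₀−p)·cosh(ωT) + (ẋ₀/ω)·sinh(ωT) ⇒ p·(1 − cosh) = x(T) − x₀·cosh − (ẋ₀/ω)·sinh
numerator   = 0.9895 − (0.4630)·1.548618 − (1.7390/3.9555)·1.182462 = -0.247369
denominator = 1 − 1.548618 = -0.548618
p = -0.247369 / -0.548618 = 0.4509

p = 0.4509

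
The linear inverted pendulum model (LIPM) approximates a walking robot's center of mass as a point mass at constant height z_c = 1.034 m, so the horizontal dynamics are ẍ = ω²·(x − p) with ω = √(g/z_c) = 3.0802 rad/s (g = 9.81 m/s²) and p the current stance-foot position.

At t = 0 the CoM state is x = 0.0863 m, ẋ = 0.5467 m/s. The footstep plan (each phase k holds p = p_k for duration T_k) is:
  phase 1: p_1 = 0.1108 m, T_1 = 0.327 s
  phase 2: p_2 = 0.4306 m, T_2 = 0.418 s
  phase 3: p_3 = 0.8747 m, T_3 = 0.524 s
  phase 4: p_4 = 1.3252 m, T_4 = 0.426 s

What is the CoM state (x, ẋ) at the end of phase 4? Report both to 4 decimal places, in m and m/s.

x = -0.3802, ẋ = -4.7882

phase 1: p=0.1108, T=0.327, ωT=1.007225, cosh=1.551612, sinh=1.186381; start (x,ẋ)=(0.086300, 0.546700) → end (x,ẋ)=(0.283355, 0.758736)
phase 2: p=0.4306, T=0.418, ωT=1.287524, cosh=1.949877, sinh=1.673924; start (x,ẋ)=(0.283355, 0.758736) → end (x,ẋ)=(0.555822, 0.720242)
phase 3: p=0.8747, T=0.524, ωT=1.614025, cosh=2.611036, sinh=2.411951; start (x,ẋ)=(0.555822, 0.720242) → end (x,ẋ)=(0.606084, -0.488460)
phase 4: p=1.3252, T=0.426, ωT=1.312165, cosh=1.991722, sinh=1.722485; start (x,ẋ)=(0.606084, -0.488460) → end (x,ẋ)=(-0.380233, -4.788221)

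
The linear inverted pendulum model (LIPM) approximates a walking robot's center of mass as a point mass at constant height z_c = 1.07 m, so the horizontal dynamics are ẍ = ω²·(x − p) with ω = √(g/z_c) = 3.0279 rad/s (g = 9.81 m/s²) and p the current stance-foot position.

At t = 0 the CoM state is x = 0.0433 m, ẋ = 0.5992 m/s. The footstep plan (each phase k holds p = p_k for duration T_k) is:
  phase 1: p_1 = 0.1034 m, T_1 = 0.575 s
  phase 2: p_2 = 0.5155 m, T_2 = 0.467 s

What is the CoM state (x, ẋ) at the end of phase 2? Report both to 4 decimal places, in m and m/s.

x = 1.2285, ẋ = 2.4955

phase 1: p=0.1034, T=0.575, ωT=1.741042, cosh=2.939312, sinh=2.763974; start (x,ẋ)=(0.043300, 0.599200) → end (x,ẋ)=(0.473718, 1.258256)
phase 2: p=0.5155, T=0.467, ωT=1.414029, cosh=2.177827, sinh=1.934665; start (x,ẋ)=(0.473718, 1.258256) → end (x,ẋ)=(1.228465, 2.495509)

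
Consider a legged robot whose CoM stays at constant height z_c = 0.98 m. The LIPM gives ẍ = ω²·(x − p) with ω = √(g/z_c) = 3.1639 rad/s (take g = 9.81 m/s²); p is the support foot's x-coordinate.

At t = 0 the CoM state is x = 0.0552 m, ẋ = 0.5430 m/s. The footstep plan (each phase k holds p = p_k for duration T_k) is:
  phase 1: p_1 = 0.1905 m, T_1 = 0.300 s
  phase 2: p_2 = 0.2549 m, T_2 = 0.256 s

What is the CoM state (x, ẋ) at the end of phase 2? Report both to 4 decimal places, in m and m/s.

x = 0.2472, ẋ = 0.2336

phase 1: p=0.1905, T=0.300, ωT=0.949170, cosh=1.485313, sinh=1.098251; start (x,ẋ)=(0.055200, 0.543000) → end (x,ẋ)=(0.178023, 0.336391)
phase 2: p=0.2549, T=0.256, ωT=0.809958, cosh=1.346346, sinh=0.901469; start (x,ẋ)=(0.178023, 0.336391) → end (x,ẋ)=(0.247242, 0.233632)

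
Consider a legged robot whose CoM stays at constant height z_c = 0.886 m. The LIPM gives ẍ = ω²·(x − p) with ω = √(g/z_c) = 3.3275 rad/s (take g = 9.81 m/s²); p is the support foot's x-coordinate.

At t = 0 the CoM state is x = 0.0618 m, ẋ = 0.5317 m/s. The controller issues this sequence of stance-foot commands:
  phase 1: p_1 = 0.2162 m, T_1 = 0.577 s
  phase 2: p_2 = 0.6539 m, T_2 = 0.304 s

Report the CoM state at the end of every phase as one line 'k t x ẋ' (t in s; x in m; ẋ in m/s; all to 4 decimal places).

1 0.5770 0.2115 0.1378
2 0.8810 0.0147 -1.5417

phase 1: p=0.2162, T=0.577, ωT=1.919967, cosh=3.483674, sinh=3.337063; start (x,ẋ)=(0.061800, 0.531700) → end (x,ẋ)=(0.211549, 0.137800)
phase 2: p=0.6539, T=0.304, ωT=1.011560, cosh=1.556769, sinh=1.193118; start (x,ẋ)=(0.211549, 0.137800) → end (x,ẋ)=(0.014671, -1.541656)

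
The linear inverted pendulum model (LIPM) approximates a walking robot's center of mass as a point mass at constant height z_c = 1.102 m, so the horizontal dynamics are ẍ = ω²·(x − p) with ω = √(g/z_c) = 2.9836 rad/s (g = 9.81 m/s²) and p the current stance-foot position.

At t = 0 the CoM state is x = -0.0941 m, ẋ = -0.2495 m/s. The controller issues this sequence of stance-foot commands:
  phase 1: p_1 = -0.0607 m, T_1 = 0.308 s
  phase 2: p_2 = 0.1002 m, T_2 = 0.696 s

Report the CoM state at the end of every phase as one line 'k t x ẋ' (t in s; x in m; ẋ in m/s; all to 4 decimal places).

1 0.3080 -0.1974 -0.4675
2 1.0040 -1.7204 -5.3793

phase 1: p=-0.0607, T=0.308, ωT=0.918949, cosh=1.452796, sinh=1.053858; start (x,ẋ)=(-0.094100, -0.249500) → end (x,ẋ)=(-0.197351, -0.467492)
phase 2: p=0.1002, T=0.696, ωT=2.076586, cosh=4.051271, sinh=3.925914; start (x,ẋ)=(-0.197351, -0.467492) → end (x,ẋ)=(-1.720400, -5.379258)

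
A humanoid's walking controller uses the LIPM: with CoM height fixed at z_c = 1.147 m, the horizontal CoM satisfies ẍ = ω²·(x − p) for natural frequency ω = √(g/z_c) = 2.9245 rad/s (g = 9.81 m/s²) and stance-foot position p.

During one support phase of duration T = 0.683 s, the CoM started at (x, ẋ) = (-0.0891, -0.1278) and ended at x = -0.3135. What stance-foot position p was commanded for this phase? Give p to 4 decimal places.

p = -0.0650

ωT = 2.9245·0.683 = 1.997434; cosh(ωT) = 3.752900, sinh(ωT) = 3.617217
x(T) = p + (x₀−p)·cosh(ωT) + (ẋ₀/ω)·sinh(ωT) ⇒ p·(1 − cosh) = x(T) − x₀·cosh − (ẋ₀/ω)·sinh
numerator   = -0.3135 − (-0.0891)·3.752900 − (-0.1278/2.9245)·3.617217 = 0.178955
denominator = 1 − 3.752900 = -2.752900
p = 0.178955 / -2.752900 = -0.0650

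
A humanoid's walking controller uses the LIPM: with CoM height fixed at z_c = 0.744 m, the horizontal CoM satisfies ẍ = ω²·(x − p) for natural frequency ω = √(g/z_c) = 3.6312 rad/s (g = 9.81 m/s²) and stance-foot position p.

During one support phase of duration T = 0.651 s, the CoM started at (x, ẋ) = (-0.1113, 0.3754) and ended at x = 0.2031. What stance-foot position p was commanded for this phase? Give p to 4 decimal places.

ωT = 3.6312·0.651 = 2.363911; cosh(ωT) = 5.363254, sinh(ωT) = 5.269202
x(T) = p + (x₀−p)·cosh(ωT) + (ẋ₀/ω)·sinh(ωT) ⇒ p·(1 − cosh) = x(T) − x₀·cosh − (ẋ₀/ω)·sinh
numerator   = 0.2031 − (-0.1113)·5.363254 − (0.3754/3.6312)·5.269202 = 0.255291
denominator = 1 − 5.363254 = -4.363254
p = 0.255291 / -4.363254 = -0.0585

p = -0.0585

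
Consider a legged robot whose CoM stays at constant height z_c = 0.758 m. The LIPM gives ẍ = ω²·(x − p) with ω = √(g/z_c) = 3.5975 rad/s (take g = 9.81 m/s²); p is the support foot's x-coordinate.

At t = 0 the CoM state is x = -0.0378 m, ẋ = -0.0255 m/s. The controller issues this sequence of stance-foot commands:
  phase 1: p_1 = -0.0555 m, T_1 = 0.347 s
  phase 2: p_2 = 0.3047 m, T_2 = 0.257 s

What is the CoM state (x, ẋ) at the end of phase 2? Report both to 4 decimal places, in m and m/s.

x = -0.1727, ẋ = -1.2136

phase 1: p=-0.0555, T=0.347, ωT=1.248333, cosh=1.885755, sinh=1.598772; start (x,ẋ)=(-0.037800, -0.025500) → end (x,ẋ)=(-0.033455, 0.053716)
phase 2: p=0.3047, T=0.257, ωT=0.924558, cosh=1.458730, sinh=1.062023; start (x,ẋ)=(-0.033455, 0.053716) → end (x,ẋ)=(-0.172719, -1.213605)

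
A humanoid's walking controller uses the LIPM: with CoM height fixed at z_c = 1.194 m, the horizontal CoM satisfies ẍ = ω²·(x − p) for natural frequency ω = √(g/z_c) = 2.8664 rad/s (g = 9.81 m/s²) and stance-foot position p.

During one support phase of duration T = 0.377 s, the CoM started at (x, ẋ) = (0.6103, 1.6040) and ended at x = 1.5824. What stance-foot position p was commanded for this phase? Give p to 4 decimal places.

ωT = 2.8664·0.377 = 1.080633; cosh(ωT) = 1.642962, sinh(ωT) = 1.303581
x(T) = p + (x₀−p)·cosh(ωT) + (ẋ₀/ω)·sinh(ωT) ⇒ p·(1 − cosh) = x(T) − x₀·cosh − (ẋ₀/ω)·sinh
numerator   = 1.5824 − (0.6103)·1.642962 − (1.6040/2.8664)·1.303581 = -0.149767
denominator = 1 − 1.642962 = -0.642962
p = -0.149767 / -0.642962 = 0.2329

p = 0.2329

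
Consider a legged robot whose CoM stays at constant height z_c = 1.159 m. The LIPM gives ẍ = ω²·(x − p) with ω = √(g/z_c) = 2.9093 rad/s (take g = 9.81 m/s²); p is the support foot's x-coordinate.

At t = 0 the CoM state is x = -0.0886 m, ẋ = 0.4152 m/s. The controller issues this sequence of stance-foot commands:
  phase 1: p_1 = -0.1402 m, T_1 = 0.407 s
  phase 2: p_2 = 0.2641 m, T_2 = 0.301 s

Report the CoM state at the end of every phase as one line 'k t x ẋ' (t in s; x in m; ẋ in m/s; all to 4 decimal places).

1 0.4070 0.1633 0.9642
2 0.7080 0.4509 1.0673

phase 1: p=-0.1402, T=0.407, ωT=1.184085, cosh=1.786861, sinh=1.480835; start (x,ẋ)=(-0.088600, 0.415200) → end (x,ẋ)=(0.163339, 0.964207)
phase 2: p=0.2641, T=0.301, ωT=0.875699, cosh=1.408562, sinh=0.991991; start (x,ẋ)=(0.163339, 0.964207) → end (x,ẋ)=(0.450940, 1.067350)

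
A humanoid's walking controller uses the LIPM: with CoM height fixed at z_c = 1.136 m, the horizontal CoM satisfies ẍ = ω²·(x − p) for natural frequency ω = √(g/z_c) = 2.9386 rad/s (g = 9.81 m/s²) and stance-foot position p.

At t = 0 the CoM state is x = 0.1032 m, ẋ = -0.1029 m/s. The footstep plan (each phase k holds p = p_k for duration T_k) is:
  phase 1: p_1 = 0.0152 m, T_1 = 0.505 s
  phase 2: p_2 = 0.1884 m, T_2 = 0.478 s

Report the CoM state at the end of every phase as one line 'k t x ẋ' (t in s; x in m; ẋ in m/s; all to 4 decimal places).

phase 1: p=0.0152, T=0.505, ωT=1.483993, cosh=2.318626, sinh=2.091896; start (x,ẋ)=(0.103200, -0.102900) → end (x,ẋ)=(0.145988, 0.302371)
phase 2: p=0.1884, T=0.478, ωT=1.404651, cosh=2.159778, sinh=1.914326; start (x,ẋ)=(0.145988, 0.302371) → end (x,ẋ)=(0.293776, 0.414467)

1 0.5050 0.1460 0.3024
2 0.9830 0.2938 0.4145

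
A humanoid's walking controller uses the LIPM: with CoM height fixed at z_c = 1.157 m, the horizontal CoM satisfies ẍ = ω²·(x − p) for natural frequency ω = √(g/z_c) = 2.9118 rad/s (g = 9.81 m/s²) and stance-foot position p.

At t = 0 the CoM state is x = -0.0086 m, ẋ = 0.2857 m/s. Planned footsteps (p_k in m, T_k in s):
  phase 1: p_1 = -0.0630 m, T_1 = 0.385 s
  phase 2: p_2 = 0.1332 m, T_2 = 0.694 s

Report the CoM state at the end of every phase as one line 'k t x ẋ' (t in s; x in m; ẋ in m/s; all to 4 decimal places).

phase 1: p=-0.0630, T=0.385, ωT=1.121043, cosh=1.696996, sinh=1.371056; start (x,ẋ)=(-0.008600, 0.285700) → end (x,ẋ)=(0.163842, 0.702010)
phase 2: p=0.1332, T=0.694, ωT=2.020789, cosh=3.838414, sinh=3.705863; start (x,ẋ)=(0.163842, 0.702010) → end (x,ẋ)=(1.144268, 3.025252)

1 0.3850 0.1638 0.7020
2 1.0790 1.1443 3.0253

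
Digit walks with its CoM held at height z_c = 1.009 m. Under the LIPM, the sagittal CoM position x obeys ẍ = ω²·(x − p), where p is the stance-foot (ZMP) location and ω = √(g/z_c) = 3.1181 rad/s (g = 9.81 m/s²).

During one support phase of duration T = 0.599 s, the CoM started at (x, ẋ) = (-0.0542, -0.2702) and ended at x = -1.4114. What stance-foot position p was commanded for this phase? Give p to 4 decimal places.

p = 0.4140

ωT = 3.1181·0.599 = 1.867742; cosh(ωT) = 3.314067, sinh(ωT) = 3.159595
x(T) = p + (x₀−p)·cosh(ωT) + (ẋ₀/ω)·sinh(ωT) ⇒ p·(1 − cosh) = x(T) − x₀·cosh − (ẋ₀/ω)·sinh
numerator   = -1.4114 − (-0.0542)·3.314067 − (-0.2702/3.1181)·3.159595 = -0.957982
denominator = 1 − 3.314067 = -2.314067
p = -0.957982 / -2.314067 = 0.4140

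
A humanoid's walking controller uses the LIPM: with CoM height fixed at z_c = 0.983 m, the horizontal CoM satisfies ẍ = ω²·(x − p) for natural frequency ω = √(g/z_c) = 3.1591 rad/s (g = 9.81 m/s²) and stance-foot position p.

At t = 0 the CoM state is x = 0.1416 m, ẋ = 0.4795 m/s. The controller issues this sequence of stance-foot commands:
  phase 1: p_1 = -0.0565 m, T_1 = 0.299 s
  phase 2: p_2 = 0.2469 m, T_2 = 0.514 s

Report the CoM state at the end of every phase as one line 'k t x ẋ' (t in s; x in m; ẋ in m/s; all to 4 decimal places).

phase 1: p=-0.0565, T=0.299, ωT=0.944571, cosh=1.480278, sinh=1.091432; start (x,ẋ)=(0.141600, 0.479500) → end (x,ẋ)=(0.402405, 1.392831)
phase 2: p=0.2469, T=0.514, ωT=1.623777, cosh=2.634683, sinh=2.437531; start (x,ẋ)=(0.402405, 1.392831) → end (x,ẋ)=(1.731300, 4.867116)

1 0.2990 0.4024 1.3928
2 0.8130 1.7313 4.8671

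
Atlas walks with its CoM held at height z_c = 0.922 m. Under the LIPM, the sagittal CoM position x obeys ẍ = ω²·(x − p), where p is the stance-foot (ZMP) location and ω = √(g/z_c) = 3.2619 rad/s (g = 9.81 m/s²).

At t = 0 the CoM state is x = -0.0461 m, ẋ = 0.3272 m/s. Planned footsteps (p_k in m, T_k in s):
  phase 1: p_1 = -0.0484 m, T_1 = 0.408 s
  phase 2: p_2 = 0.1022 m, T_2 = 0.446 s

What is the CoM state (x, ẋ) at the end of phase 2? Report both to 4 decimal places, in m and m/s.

x = 0.5907, ẋ = 1.7279

phase 1: p=-0.0484, T=0.408, ωT=1.330855, cosh=2.024265, sinh=1.760014; start (x,ẋ)=(-0.046100, 0.327200) → end (x,ẋ)=(0.132802, 0.675544)
phase 2: p=0.1022, T=0.446, ωT=1.454807, cosh=2.258552, sinh=2.025107; start (x,ẋ)=(0.132802, 0.675544) → end (x,ẋ)=(0.590719, 1.727899)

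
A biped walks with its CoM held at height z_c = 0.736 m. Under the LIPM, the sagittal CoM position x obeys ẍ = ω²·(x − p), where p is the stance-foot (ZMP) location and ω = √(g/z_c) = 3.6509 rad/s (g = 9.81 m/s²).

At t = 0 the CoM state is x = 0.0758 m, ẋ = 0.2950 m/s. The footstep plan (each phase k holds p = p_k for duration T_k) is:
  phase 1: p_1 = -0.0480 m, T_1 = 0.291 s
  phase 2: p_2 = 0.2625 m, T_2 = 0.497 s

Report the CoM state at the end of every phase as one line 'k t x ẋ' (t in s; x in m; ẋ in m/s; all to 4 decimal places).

phase 1: p=-0.0480, T=0.291, ωT=1.062412, cosh=1.619481, sinh=1.273860; start (x,ẋ)=(0.075800, 0.295000) → end (x,ẋ)=(0.255422, 1.053508)
phase 2: p=0.2625, T=0.497, ωT=1.814497, cosh=3.150455, sinh=2.987535; start (x,ẋ)=(0.255422, 1.053508) → end (x,ẋ)=(1.102288, 3.241830)

1 0.2910 0.2554 1.0535
2 0.7880 1.1023 3.2418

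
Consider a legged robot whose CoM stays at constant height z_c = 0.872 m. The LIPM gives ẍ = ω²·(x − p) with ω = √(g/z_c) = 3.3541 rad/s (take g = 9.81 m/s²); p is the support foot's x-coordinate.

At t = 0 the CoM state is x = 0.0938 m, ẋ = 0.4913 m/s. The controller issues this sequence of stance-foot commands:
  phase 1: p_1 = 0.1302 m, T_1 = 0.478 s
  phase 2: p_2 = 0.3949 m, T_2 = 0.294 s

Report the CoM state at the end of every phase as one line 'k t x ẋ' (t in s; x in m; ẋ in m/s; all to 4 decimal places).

1 0.4780 0.3853 0.9791
2 0.7720 0.7171 1.4578

phase 1: p=0.1302, T=0.478, ωT=1.603260, cosh=2.585222, sinh=2.383983; start (x,ẋ)=(0.093800, 0.491300) → end (x,ẋ)=(0.385298, 0.979061)
phase 2: p=0.3949, T=0.294, ωT=0.986105, cosh=1.526900, sinh=1.153873; start (x,ẋ)=(0.385298, 0.979061) → end (x,ẋ)=(0.717053, 1.457765)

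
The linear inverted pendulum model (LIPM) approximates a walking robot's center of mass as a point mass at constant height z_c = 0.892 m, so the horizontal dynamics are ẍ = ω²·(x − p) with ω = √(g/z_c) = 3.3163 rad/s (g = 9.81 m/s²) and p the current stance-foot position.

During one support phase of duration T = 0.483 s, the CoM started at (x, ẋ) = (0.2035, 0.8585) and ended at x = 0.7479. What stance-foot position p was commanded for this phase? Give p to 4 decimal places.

ωT = 3.3163·0.483 = 1.601773; cosh(ωT) = 2.581680, sinh(ωT) = 2.380141
x(T) = p + (x₀−p)·cosh(ωT) + (ẋ₀/ω)·sinh(ωT) ⇒ p·(1 − cosh) = x(T) − x₀·cosh − (ẋ₀/ω)·sinh
numerator   = 0.7479 − (0.2035)·2.581680 − (0.8585/3.3163)·2.380141 = -0.393626
denominator = 1 − 2.581680 = -1.581680
p = -0.393626 / -1.581680 = 0.2489

p = 0.2489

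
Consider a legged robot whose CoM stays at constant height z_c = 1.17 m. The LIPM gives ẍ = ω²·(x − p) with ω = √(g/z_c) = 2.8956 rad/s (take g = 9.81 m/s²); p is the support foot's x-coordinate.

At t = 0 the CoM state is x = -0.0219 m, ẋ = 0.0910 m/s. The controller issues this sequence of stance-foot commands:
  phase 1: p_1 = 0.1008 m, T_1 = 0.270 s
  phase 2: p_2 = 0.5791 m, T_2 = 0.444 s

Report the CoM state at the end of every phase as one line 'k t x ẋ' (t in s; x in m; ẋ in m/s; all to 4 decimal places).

1 0.2700 -0.0342 -0.1867
2 0.7140 -0.7225 -3.3296

phase 1: p=0.1008, T=0.270, ωT=0.781812, cosh=1.321502, sinh=0.863926; start (x,ẋ)=(-0.021900, 0.091000) → end (x,ẋ)=(-0.034198, -0.186688)
phase 2: p=0.5791, T=0.444, ωT=1.285646, cosh=1.946739, sinh=1.670267; start (x,ẋ)=(-0.034198, -0.186688) → end (x,ẋ)=(-0.722517, -3.329600)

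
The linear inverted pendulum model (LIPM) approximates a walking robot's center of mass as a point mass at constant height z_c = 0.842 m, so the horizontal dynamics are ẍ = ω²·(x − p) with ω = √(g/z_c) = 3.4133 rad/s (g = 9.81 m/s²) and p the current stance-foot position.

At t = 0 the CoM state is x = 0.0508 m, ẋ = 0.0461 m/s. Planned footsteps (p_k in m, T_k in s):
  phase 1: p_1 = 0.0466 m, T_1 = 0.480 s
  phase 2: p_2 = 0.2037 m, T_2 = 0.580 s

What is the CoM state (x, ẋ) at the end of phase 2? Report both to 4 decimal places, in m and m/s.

x = -0.0461, ẋ = -0.7778

phase 1: p=0.0466, T=0.480, ωT=1.638384, cosh=2.670570, sinh=2.476276; start (x,ẋ)=(0.050800, 0.046100) → end (x,ẋ)=(0.091261, 0.158613)
phase 2: p=0.2037, T=0.580, ωT=1.979714, cosh=3.689390, sinh=3.551282; start (x,ẋ)=(0.091261, 0.158613) → end (x,ẋ)=(-0.046107, -0.777755)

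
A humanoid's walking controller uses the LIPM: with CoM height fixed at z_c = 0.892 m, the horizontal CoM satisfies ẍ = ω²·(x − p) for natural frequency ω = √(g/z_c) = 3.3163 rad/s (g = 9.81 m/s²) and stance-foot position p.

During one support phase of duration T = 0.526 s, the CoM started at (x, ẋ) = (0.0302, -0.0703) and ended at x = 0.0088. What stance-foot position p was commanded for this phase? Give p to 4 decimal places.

p = 0.0110

ωT = 3.3163·0.526 = 1.744374; cosh(ωT) = 2.948536, sinh(ωT) = 2.773781
x(T) = p + (x₀−p)·cosh(ωT) + (ẋ₀/ω)·sinh(ωT) ⇒ p·(1 − cosh) = x(T) − x₀·cosh − (ẋ₀/ω)·sinh
numerator   = 0.0088 − (0.0302)·2.948536 − (-0.0703/3.3163)·2.773781 = -0.021446
denominator = 1 − 2.948536 = -1.948536
p = -0.021446 / -1.948536 = 0.0110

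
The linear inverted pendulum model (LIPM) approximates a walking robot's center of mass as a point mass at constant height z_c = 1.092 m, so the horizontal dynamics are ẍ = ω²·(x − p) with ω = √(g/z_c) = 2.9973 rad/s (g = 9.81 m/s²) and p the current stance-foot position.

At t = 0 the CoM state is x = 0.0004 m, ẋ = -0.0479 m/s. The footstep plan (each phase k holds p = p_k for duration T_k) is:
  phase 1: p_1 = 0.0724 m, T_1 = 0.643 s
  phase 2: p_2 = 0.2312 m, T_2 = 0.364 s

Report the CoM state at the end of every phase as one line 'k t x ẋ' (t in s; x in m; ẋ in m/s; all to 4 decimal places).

1 0.6430 -0.2339 -0.8937
2 1.0070 -0.9331 -3.3217

phase 1: p=0.0724, T=0.643, ωT=1.927264, cosh=3.508116, sinh=3.362570; start (x,ẋ)=(0.000400, -0.047900) → end (x,ẋ)=(-0.233922, -0.893700)
phase 2: p=0.2312, T=0.364, ωT=1.091017, cosh=1.656588, sinh=1.320713; start (x,ẋ)=(-0.233922, -0.893700) → end (x,ẋ)=(-0.933110, -3.321711)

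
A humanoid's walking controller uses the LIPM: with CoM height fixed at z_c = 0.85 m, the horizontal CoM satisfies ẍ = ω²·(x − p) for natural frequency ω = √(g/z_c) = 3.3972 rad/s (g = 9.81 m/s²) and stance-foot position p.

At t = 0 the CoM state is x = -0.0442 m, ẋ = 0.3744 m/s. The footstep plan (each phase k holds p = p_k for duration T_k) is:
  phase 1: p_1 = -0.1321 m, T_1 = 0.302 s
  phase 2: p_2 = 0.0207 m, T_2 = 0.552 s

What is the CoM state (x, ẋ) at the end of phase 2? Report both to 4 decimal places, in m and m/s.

x = 1.3125, ẋ = 4.4721

phase 1: p=-0.1321, T=0.302, ωT=1.025954, cosh=1.574105, sinh=1.215651; start (x,ẋ)=(-0.044200, 0.374400) → end (x,ẋ)=(0.140239, 0.952355)
phase 2: p=0.0207, T=0.552, ωT=1.875254, cosh=3.337897, sinh=3.184581; start (x,ẋ)=(0.140239, 0.952355) → end (x,ẋ)=(1.312459, 4.472115)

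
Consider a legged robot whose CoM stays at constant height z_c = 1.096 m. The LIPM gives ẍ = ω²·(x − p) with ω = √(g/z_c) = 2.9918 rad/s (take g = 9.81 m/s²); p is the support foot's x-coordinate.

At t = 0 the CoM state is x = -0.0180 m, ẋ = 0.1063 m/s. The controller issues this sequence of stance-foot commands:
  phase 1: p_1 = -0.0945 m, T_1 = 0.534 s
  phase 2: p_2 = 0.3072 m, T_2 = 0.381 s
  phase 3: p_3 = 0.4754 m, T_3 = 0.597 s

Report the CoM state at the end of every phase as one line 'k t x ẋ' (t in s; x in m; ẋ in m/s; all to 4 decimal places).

phase 1: p=-0.0945, T=0.534, ωT=1.597621, cosh=2.571821, sinh=2.369443; start (x,ẋ)=(-0.018000, 0.106300) → end (x,ẋ)=(0.186432, 0.815685)
phase 2: p=0.3072, T=0.381, ωT=1.139876, cosh=1.723119, sinh=1.403261; start (x,ẋ)=(0.186432, 0.815685) → end (x,ẋ)=(0.481687, 0.898505)
phase 3: p=0.4754, T=0.597, ωT=1.786105, cosh=3.066889, sinh=2.899277; start (x,ẋ)=(0.481687, 0.898505) → end (x,ẋ)=(1.365400, 2.810151)

1 0.5340 0.1864 0.8157
2 0.9150 0.4817 0.8985
3 1.5120 1.3654 2.8102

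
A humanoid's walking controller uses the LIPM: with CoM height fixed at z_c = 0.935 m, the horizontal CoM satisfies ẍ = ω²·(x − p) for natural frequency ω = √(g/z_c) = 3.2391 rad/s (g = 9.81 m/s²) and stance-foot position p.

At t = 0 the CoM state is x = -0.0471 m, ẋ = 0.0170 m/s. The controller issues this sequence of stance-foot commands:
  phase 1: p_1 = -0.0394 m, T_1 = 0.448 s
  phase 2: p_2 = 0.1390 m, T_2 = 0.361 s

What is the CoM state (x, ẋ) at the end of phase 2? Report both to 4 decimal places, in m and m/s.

phase 1: p=-0.0394, T=0.448, ωT=1.451117, cosh=2.251093, sinh=2.016785; start (x,ẋ)=(-0.047100, 0.017000) → end (x,ẋ)=(-0.046149, -0.012032)
phase 2: p=0.1390, T=0.361, ωT=1.169315, cosh=1.765183, sinh=1.454604; start (x,ẋ)=(-0.046149, -0.012032) → end (x,ẋ)=(-0.193225, -0.893586)

x = -0.1932, ẋ = -0.8936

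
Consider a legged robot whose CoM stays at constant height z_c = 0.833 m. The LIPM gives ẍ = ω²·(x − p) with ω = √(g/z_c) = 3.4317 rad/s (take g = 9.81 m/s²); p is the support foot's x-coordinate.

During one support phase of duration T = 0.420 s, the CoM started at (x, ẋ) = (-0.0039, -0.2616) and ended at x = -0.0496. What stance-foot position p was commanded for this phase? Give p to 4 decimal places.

ωT = 3.4317·0.420 = 1.441314; cosh(ωT) = 2.231431, sinh(ωT) = 1.994814
x(T) = p + (x₀−p)·cosh(ωT) + (ẋ₀/ω)·sinh(ωT) ⇒ p·(1 − cosh) = x(T) − x₀·cosh − (ẋ₀/ω)·sinh
numerator   = -0.0496 − (-0.0039)·2.231431 − (-0.2616/3.4317)·1.994814 = 0.111168
denominator = 1 − 2.231431 = -1.231431
p = 0.111168 / -1.231431 = -0.0903

p = -0.0903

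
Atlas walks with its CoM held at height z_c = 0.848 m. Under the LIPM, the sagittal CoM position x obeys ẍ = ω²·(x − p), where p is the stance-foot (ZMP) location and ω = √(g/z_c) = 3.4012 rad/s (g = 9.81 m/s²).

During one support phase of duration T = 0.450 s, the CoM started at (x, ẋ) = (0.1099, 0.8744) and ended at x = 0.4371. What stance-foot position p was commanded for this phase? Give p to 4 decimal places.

ωT = 3.4012·0.450 = 1.530540; cosh(ωT) = 2.418545, sinh(ωT) = 2.202126
x(T) = p + (x₀−p)·cosh(ωT) + (ẋ₀/ω)·sinh(ωT) ⇒ p·(1 − cosh) = x(T) − x₀·cosh − (ẋ₀/ω)·sinh
numerator   = 0.4371 − (0.1099)·2.418545 − (0.8744/3.4012)·2.202126 = -0.394833
denominator = 1 − 2.418545 = -1.418545
p = -0.394833 / -1.418545 = 0.2783

p = 0.2783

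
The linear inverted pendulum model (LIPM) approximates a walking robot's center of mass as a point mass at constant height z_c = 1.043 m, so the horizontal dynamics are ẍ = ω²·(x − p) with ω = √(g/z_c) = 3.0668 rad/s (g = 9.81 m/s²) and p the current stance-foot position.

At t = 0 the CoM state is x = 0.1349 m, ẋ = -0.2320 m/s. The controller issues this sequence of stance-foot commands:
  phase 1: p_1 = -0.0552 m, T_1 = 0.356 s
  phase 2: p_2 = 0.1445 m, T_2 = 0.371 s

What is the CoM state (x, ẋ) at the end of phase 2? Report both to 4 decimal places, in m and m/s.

phase 1: p=-0.0552, T=0.356, ωT=1.091781, cosh=1.657597, sinh=1.321979; start (x,ẋ)=(0.134900, -0.232000) → end (x,ẋ)=(0.159903, 0.386149)
phase 2: p=0.1445, T=0.371, ωT=1.137783, cosh=1.720186, sinh=1.399657; start (x,ẋ)=(0.159903, 0.386149) → end (x,ẋ)=(0.347231, 0.730365)

x = 0.3472, ẋ = 0.7304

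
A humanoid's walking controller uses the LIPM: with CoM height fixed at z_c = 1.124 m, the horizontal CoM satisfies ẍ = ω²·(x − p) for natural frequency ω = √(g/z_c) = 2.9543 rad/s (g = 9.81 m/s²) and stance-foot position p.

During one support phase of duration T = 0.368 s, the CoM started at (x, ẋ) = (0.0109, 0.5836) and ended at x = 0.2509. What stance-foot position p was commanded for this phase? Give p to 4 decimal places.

ωT = 2.9543·0.368 = 1.087182; cosh(ωT) = 1.651535, sinh(ωT) = 1.314370
x(T) = p + (x₀−p)·cosh(ωT) + (ẋ₀/ω)·sinh(ωT) ⇒ p·(1 − cosh) = x(T) − x₀·cosh − (ẋ₀/ω)·sinh
numerator   = 0.2509 − (0.0109)·1.651535 − (0.5836/2.9543)·1.314370 = -0.026746
denominator = 1 − 1.651535 = -0.651535
p = -0.026746 / -0.651535 = 0.0411

p = 0.0411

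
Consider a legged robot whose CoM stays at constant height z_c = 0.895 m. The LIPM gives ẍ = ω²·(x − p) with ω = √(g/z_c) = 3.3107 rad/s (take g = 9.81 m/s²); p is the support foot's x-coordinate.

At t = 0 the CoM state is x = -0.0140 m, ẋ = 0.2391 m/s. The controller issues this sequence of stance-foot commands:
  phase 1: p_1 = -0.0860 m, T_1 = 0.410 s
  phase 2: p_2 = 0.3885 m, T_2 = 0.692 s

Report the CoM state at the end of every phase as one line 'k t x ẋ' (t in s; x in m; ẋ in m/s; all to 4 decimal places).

phase 1: p=-0.0860, T=0.410, ωT=1.357387, cosh=2.071679, sinh=1.814347; start (x,ẋ)=(-0.014000, 0.239100) → end (x,ẋ)=(0.194194, 0.927825)
phase 2: p=0.3885, T=0.692, ωT=2.291004, cosh=4.993013, sinh=4.891848; start (x,ẋ)=(0.194194, 0.927825) → end (x,ẋ)=(0.789269, 1.485766)

1 0.4100 0.1942 0.9278
2 1.1020 0.7893 1.4858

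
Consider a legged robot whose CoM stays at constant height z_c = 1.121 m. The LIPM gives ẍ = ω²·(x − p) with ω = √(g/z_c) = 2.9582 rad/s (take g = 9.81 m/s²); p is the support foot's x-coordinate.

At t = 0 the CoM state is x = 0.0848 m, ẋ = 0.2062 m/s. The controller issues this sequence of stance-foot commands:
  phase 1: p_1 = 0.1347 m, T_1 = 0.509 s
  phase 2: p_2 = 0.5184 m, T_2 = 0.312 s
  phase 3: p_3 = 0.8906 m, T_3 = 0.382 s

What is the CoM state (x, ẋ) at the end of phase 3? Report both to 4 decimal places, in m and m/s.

phase 1: p=0.1347, T=0.509, ωT=1.505724, cosh=2.364636, sinh=2.142779; start (x,ẋ)=(0.084800, 0.206200) → end (x,ẋ)=(0.166066, 0.171283)
phase 2: p=0.5184, T=0.312, ωT=0.922958, cosh=1.457033, sinh=1.059692; start (x,ẋ)=(0.166066, 0.171283) → end (x,ẋ)=(0.066395, -0.854923)
phase 3: p=0.8906, T=0.382, ωT=1.130032, cosh=1.709390, sinh=1.386367; start (x,ẋ)=(0.066395, -0.854923) → end (x,ẋ)=(-0.918949, -4.841586)

x = -0.9189, ẋ = -4.8416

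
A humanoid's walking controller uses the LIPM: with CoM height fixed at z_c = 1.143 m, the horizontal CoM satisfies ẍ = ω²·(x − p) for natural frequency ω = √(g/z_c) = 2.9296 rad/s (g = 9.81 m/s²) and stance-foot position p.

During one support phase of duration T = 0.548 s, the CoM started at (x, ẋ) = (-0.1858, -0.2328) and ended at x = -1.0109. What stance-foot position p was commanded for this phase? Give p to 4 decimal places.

p = 0.2136

ωT = 2.9296·0.548 = 1.605421; cosh(ωT) = 2.590380, sinh(ωT) = 2.389575
x(T) = p + (x₀−p)·cosh(ωT) + (ẋ₀/ω)·sinh(ωT) ⇒ p·(1 − cosh) = x(T) − x₀·cosh − (ẋ₀/ω)·sinh
numerator   = -1.0109 − (-0.1858)·2.590380 − (-0.2328/2.9296)·2.389575 = -0.339720
denominator = 1 − 2.590380 = -1.590380
p = -0.339720 / -1.590380 = 0.2136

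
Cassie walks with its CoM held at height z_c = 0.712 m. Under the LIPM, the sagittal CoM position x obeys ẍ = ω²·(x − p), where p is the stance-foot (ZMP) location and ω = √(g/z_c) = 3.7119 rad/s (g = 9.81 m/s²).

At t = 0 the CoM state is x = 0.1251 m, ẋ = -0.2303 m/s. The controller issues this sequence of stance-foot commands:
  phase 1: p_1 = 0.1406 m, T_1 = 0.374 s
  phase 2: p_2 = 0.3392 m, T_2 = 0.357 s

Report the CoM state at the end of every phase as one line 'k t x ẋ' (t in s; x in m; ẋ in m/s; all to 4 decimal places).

1 0.3740 -0.0090 -0.5983
2 0.7310 -0.6440 -3.4650

phase 1: p=0.1406, T=0.374, ωT=1.388251, cosh=2.128672, sinh=1.879161; start (x,ẋ)=(0.125100, -0.230300) → end (x,ẋ)=(-0.008984, -0.598350)
phase 2: p=0.3392, T=0.357, ωT=1.325148, cosh=2.014253, sinh=1.748490; start (x,ẋ)=(-0.008984, -0.598350) → end (x,ẋ)=(-0.643984, -3.465022)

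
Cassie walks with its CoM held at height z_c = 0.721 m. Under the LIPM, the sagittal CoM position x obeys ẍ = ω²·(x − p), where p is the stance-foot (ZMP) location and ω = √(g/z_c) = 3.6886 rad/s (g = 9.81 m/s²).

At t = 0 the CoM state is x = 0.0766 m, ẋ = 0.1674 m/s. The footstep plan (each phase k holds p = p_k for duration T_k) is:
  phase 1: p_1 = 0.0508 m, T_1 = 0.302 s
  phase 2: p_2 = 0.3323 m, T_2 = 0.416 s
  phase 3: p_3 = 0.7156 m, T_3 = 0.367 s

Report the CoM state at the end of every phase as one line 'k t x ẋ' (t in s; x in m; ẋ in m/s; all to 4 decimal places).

phase 1: p=0.0508, T=0.302, ωT=1.113957, cosh=1.687324, sinh=1.359066; start (x,ẋ)=(0.076600, 0.167400) → end (x,ẋ)=(0.156012, 0.411795)
phase 2: p=0.3323, T=0.416, ωT=1.534458, cosh=2.427191, sinh=2.211618; start (x,ẋ)=(0.156012, 0.411795) → end (x,ẋ)=(0.151319, -0.438617)
phase 3: p=0.7156, T=0.367, ωT=1.353716, cosh=2.065033, sinh=1.806754; start (x,ẋ)=(0.151319, -0.438617) → end (x,ẋ)=(-0.664503, -4.666350)

1 0.3020 0.1560 0.4118
2 0.7180 0.1513 -0.4386
3 1.0850 -0.6645 -4.6663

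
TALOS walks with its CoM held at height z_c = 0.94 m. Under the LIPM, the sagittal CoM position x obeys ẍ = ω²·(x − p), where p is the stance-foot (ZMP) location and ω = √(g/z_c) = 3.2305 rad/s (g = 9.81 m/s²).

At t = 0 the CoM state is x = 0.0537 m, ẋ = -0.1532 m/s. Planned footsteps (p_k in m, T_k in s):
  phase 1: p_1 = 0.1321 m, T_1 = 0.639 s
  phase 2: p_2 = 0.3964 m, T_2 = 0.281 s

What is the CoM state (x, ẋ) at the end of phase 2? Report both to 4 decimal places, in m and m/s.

phase 1: p=0.1321, T=0.639, ωT=2.064290, cosh=4.003303, sinh=3.876394; start (x,ẋ)=(0.053700, -0.153200) → end (x,ẋ)=(-0.365589, -1.595085)
phase 2: p=0.3964, T=0.281, ωT=0.907771, cosh=1.441106, sinh=1.037684; start (x,ẋ)=(-0.365589, -1.595085) → end (x,ẋ)=(-1.214072, -4.853055)

x = -1.2141, ẋ = -4.8531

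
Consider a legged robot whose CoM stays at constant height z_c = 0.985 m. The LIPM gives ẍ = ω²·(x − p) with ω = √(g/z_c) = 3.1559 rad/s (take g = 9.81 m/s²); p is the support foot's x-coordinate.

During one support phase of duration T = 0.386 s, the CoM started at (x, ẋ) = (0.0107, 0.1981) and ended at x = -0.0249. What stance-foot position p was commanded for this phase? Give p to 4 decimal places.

ωT = 3.1559·0.386 = 1.218177; cosh(ωT) = 1.838394, sinh(ωT) = 1.542626
x(T) = p + (x₀−p)·cosh(ωT) + (ẋ₀/ω)·sinh(ωT) ⇒ p·(1 − cosh) = x(T) − x₀·cosh − (ẋ₀/ω)·sinh
numerator   = -0.0249 − (0.0107)·1.838394 − (0.1981/3.1559)·1.542626 = -0.141403
denominator = 1 − 1.838394 = -0.838394
p = -0.141403 / -0.838394 = 0.1687

p = 0.1687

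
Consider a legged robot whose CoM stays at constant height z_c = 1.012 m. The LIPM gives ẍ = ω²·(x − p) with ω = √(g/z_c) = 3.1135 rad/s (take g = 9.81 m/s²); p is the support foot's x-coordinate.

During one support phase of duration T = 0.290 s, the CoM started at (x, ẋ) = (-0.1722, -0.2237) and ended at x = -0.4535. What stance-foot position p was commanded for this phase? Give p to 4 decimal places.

ωT = 3.1135·0.290 = 0.902915; cosh(ωT) = 1.436085, sinh(ωT) = 1.030699
x(T) = p + (x₀−p)·cosh(ωT) + (ẋ₀/ω)·sinh(ωT) ⇒ p·(1 − cosh) = x(T) − x₀·cosh − (ẋ₀/ω)·sinh
numerator   = -0.4535 − (-0.1722)·1.436085 − (-0.2237/3.1135)·1.030699 = -0.132152
denominator = 1 − 1.436085 = -0.436085
p = -0.132152 / -0.436085 = 0.3030

p = 0.3030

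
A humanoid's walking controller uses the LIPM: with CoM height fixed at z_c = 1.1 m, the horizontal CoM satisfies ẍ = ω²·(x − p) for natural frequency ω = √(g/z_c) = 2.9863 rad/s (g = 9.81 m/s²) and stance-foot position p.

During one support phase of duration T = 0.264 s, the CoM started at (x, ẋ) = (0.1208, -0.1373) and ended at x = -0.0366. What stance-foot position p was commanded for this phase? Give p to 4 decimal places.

p = 0.4792

ωT = 2.9863·0.264 = 0.788383; cosh(ωT) = 1.327208, sinh(ωT) = 0.872629
x(T) = p + (x₀−p)·cosh(ωT) + (ẋ₀/ω)·sinh(ωT) ⇒ p·(1 − cosh) = x(T) − x₀·cosh − (ẋ₀/ω)·sinh
numerator   = -0.0366 − (0.1208)·1.327208 − (-0.1373/2.9863)·0.872629 = -0.156806
denominator = 1 − 1.327208 = -0.327208
p = -0.156806 / -0.327208 = 0.4792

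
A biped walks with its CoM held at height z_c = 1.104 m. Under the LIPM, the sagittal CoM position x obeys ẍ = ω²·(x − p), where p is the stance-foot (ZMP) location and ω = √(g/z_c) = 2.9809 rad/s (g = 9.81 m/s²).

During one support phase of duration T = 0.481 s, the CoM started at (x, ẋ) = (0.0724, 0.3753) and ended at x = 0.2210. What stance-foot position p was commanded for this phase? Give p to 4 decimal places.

ωT = 2.9809·0.481 = 1.433813; cosh(ωT) = 2.216530, sinh(ωT) = 1.978132
x(T) = p + (x₀−p)·cosh(ωT) + (ẋ₀/ω)·sinh(ωT) ⇒ p·(1 − cosh) = x(T) − x₀·cosh − (ẋ₀/ω)·sinh
numerator   = 0.2210 − (0.0724)·2.216530 − (0.3753/2.9809)·1.978132 = -0.188527
denominator = 1 − 2.216530 = -1.216530
p = -0.188527 / -1.216530 = 0.1550

p = 0.1550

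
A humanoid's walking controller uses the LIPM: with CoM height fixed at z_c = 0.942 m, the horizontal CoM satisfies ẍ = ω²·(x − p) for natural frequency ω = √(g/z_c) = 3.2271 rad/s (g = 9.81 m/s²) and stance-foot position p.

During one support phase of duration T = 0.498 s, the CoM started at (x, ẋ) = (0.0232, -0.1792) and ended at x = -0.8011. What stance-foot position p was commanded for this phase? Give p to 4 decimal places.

ωT = 3.2271·0.498 = 1.607096; cosh(ωT) = 2.594386, sinh(ωT) = 2.393917
x(T) = p + (x₀−p)·cosh(ωT) + (ẋ₀/ω)·sinh(ωT) ⇒ p·(1 − cosh) = x(T) − x₀·cosh − (ẋ₀/ω)·sinh
numerator   = -0.8011 − (0.0232)·2.594386 − (-0.1792/3.2271)·2.393917 = -0.728356
denominator = 1 − 2.594386 = -1.594386
p = -0.728356 / -1.594386 = 0.4568

p = 0.4568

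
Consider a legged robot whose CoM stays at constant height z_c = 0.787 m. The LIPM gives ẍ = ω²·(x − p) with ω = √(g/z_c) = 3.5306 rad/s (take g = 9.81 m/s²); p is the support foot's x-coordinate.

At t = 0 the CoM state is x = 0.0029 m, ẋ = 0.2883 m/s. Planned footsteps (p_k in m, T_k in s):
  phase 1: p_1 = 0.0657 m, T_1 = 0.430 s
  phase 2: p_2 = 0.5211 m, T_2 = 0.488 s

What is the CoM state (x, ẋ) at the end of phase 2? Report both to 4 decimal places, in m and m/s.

phase 1: p=0.0657, T=0.430, ωT=1.518158, cosh=2.391463, sinh=2.172348; start (x,ẋ)=(0.002900, 0.288300) → end (x,ẋ)=(0.092905, 0.207802)
phase 2: p=0.5211, T=0.488, ωT=1.722933, cosh=2.889736, sinh=2.711195; start (x,ẋ)=(0.092905, 0.207802) → end (x,ẋ)=(-0.556698, -3.498254)

x = -0.5567, ẋ = -3.4983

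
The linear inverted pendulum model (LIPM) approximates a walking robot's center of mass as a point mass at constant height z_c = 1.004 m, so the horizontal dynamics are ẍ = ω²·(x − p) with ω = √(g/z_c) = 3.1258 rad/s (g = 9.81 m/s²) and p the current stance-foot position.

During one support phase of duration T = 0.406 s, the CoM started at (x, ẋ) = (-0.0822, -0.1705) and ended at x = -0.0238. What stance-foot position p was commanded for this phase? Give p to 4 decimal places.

ωT = 3.1258·0.406 = 1.269075; cosh(ωT) = 1.919326, sinh(ωT) = 1.638234
x(T) = p + (x₀−p)·cosh(ωT) + (ẋ₀/ω)·sinh(ωT) ⇒ p·(1 − cosh) = x(T) − x₀·cosh − (ẋ₀/ω)·sinh
numerator   = -0.0238 − (-0.0822)·1.919326 − (-0.1705/3.1258)·1.638234 = 0.223328
denominator = 1 − 1.919326 = -0.919326
p = 0.223328 / -0.919326 = -0.2429

p = -0.2429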